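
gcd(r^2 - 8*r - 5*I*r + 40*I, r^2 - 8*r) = r - 8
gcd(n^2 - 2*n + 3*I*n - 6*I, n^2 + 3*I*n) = n + 3*I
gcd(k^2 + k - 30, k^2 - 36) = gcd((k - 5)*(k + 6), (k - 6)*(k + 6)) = k + 6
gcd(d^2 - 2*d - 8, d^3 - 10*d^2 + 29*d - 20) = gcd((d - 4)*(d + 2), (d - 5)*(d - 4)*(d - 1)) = d - 4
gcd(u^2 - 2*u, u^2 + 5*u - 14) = u - 2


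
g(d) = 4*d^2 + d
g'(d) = 8*d + 1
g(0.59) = 1.98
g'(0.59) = 5.72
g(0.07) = 0.09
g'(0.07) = 1.56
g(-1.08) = 3.59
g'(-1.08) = -7.64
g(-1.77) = 10.76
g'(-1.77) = -13.16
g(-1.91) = 12.68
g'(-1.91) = -14.28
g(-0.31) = 0.07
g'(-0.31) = -1.48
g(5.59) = 130.58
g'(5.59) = 45.72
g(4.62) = 90.00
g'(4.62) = 37.96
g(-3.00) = 33.00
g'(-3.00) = -23.00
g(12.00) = 588.00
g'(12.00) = 97.00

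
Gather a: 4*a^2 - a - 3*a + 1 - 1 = 4*a^2 - 4*a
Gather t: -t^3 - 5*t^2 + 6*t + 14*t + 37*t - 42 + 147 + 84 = -t^3 - 5*t^2 + 57*t + 189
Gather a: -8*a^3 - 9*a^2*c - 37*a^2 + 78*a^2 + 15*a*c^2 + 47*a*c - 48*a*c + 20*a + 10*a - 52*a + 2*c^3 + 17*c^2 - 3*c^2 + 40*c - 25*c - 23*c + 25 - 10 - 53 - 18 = -8*a^3 + a^2*(41 - 9*c) + a*(15*c^2 - c - 22) + 2*c^3 + 14*c^2 - 8*c - 56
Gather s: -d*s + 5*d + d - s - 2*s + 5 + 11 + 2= 6*d + s*(-d - 3) + 18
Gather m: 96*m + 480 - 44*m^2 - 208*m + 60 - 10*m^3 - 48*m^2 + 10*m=-10*m^3 - 92*m^2 - 102*m + 540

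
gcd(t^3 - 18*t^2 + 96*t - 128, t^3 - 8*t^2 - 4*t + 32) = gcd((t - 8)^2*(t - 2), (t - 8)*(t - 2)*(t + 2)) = t^2 - 10*t + 16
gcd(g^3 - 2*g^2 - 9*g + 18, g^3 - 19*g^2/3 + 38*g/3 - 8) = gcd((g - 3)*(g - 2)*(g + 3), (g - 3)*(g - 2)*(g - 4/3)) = g^2 - 5*g + 6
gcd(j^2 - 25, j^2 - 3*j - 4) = 1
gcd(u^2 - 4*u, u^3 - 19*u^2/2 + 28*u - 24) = u - 4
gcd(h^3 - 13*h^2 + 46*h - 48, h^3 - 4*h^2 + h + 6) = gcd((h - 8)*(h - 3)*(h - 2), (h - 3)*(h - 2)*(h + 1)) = h^2 - 5*h + 6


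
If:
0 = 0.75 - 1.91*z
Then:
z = 0.39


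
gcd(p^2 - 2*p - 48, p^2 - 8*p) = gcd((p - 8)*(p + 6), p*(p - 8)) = p - 8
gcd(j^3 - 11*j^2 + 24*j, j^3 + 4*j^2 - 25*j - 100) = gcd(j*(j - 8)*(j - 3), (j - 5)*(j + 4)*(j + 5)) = 1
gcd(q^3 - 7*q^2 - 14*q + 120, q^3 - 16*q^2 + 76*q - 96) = q - 6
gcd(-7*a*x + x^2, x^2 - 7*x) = x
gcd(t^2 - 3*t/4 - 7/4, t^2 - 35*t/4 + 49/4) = t - 7/4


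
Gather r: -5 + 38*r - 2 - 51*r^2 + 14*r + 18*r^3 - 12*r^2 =18*r^3 - 63*r^2 + 52*r - 7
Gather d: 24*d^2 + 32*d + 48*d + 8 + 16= 24*d^2 + 80*d + 24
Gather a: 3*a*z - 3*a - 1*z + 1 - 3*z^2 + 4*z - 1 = a*(3*z - 3) - 3*z^2 + 3*z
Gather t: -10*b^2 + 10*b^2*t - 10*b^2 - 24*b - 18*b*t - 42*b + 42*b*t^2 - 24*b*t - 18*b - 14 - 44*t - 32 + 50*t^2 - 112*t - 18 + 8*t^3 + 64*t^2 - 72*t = -20*b^2 - 84*b + 8*t^3 + t^2*(42*b + 114) + t*(10*b^2 - 42*b - 228) - 64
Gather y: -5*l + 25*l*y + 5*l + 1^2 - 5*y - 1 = y*(25*l - 5)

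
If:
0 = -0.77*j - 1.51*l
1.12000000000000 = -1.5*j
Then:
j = -0.75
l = 0.38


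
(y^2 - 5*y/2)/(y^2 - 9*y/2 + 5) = y/(y - 2)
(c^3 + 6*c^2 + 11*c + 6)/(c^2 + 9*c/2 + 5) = 2*(c^2 + 4*c + 3)/(2*c + 5)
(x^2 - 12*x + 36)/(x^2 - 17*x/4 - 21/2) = 4*(x - 6)/(4*x + 7)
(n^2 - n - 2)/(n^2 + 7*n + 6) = (n - 2)/(n + 6)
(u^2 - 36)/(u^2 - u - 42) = (u - 6)/(u - 7)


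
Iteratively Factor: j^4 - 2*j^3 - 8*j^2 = (j + 2)*(j^3 - 4*j^2) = j*(j + 2)*(j^2 - 4*j) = j*(j - 4)*(j + 2)*(j)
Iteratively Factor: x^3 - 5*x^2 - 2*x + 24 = (x - 3)*(x^2 - 2*x - 8) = (x - 4)*(x - 3)*(x + 2)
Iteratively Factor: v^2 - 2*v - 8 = (v + 2)*(v - 4)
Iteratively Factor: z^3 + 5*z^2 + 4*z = (z + 4)*(z^2 + z) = z*(z + 4)*(z + 1)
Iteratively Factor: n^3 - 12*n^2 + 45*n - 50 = (n - 2)*(n^2 - 10*n + 25) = (n - 5)*(n - 2)*(n - 5)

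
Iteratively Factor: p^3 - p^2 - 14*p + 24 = (p - 2)*(p^2 + p - 12) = (p - 2)*(p + 4)*(p - 3)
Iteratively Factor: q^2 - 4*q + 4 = (q - 2)*(q - 2)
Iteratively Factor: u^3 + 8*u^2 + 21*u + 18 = (u + 3)*(u^2 + 5*u + 6) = (u + 3)^2*(u + 2)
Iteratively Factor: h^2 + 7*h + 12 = (h + 3)*(h + 4)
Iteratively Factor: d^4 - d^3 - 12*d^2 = (d)*(d^3 - d^2 - 12*d) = d^2*(d^2 - d - 12) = d^2*(d + 3)*(d - 4)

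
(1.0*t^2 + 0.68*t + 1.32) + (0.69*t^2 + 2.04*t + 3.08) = 1.69*t^2 + 2.72*t + 4.4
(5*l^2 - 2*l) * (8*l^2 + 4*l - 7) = 40*l^4 + 4*l^3 - 43*l^2 + 14*l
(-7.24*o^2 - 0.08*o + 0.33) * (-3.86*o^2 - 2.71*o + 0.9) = 27.9464*o^4 + 19.9292*o^3 - 7.573*o^2 - 0.9663*o + 0.297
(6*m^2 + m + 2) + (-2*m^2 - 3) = 4*m^2 + m - 1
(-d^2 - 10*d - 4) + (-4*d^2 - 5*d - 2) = -5*d^2 - 15*d - 6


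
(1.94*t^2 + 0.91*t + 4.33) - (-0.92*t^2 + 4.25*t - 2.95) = 2.86*t^2 - 3.34*t + 7.28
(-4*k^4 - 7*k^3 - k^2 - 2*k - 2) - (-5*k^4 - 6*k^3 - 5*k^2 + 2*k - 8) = k^4 - k^3 + 4*k^2 - 4*k + 6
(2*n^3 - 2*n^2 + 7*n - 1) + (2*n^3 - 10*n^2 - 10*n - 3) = 4*n^3 - 12*n^2 - 3*n - 4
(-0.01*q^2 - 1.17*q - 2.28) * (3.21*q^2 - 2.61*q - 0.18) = -0.0321*q^4 - 3.7296*q^3 - 4.2633*q^2 + 6.1614*q + 0.4104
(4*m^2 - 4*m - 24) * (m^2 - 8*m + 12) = 4*m^4 - 36*m^3 + 56*m^2 + 144*m - 288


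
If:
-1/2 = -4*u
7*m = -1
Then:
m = -1/7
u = 1/8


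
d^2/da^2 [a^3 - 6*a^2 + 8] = 6*a - 12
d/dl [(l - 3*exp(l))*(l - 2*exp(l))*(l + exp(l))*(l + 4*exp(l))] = 4*l^3 - 30*l^2*exp(2*l) + 30*l*exp(3*l) - 30*l*exp(2*l) + 96*exp(4*l) + 10*exp(3*l)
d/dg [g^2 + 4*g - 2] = 2*g + 4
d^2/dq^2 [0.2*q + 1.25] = 0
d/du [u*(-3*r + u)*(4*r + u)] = -12*r^2 + 2*r*u + 3*u^2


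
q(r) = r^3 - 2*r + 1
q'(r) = 3*r^2 - 2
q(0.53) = 0.09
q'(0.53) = -1.16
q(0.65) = -0.03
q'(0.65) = -0.73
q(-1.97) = -2.71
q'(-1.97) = 9.64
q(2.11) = 6.17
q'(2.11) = 11.36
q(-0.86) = 2.08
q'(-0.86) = 0.22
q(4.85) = 105.38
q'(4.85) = 68.57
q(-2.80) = -15.35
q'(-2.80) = 21.52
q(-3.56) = -37.00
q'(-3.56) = 36.02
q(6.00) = 205.00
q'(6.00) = 106.00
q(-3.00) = -20.00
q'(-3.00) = 25.00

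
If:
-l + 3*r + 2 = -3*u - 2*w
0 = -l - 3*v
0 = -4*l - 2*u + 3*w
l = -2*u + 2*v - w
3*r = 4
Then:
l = 144/77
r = 4/3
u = -162/77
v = -48/77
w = 12/11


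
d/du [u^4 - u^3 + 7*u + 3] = 4*u^3 - 3*u^2 + 7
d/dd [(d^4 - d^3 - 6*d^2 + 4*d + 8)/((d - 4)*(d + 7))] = 2*(d^5 + 4*d^4 - 59*d^3 + 31*d^2 + 160*d - 68)/(d^4 + 6*d^3 - 47*d^2 - 168*d + 784)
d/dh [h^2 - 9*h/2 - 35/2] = 2*h - 9/2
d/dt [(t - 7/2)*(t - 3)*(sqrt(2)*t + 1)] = 3*sqrt(2)*t^2 - 13*sqrt(2)*t + 2*t - 13/2 + 21*sqrt(2)/2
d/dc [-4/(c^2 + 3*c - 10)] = 4*(2*c + 3)/(c^2 + 3*c - 10)^2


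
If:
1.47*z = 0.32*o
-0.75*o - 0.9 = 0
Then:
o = -1.20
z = -0.26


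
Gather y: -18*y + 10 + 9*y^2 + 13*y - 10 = 9*y^2 - 5*y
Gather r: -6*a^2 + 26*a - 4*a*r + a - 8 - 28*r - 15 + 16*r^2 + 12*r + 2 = -6*a^2 + 27*a + 16*r^2 + r*(-4*a - 16) - 21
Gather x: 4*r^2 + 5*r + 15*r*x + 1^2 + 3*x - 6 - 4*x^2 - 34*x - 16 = 4*r^2 + 5*r - 4*x^2 + x*(15*r - 31) - 21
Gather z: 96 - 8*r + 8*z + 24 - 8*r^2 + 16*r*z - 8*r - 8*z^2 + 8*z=-8*r^2 - 16*r - 8*z^2 + z*(16*r + 16) + 120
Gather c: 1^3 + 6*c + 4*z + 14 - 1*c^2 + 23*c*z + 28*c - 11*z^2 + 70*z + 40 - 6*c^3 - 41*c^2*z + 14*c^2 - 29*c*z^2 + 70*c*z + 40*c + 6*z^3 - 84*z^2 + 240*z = -6*c^3 + c^2*(13 - 41*z) + c*(-29*z^2 + 93*z + 74) + 6*z^3 - 95*z^2 + 314*z + 55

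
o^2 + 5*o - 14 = (o - 2)*(o + 7)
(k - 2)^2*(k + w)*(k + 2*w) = k^4 + 3*k^3*w - 4*k^3 + 2*k^2*w^2 - 12*k^2*w + 4*k^2 - 8*k*w^2 + 12*k*w + 8*w^2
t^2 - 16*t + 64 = (t - 8)^2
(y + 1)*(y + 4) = y^2 + 5*y + 4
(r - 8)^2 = r^2 - 16*r + 64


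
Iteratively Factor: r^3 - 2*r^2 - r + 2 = (r - 2)*(r^2 - 1) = (r - 2)*(r + 1)*(r - 1)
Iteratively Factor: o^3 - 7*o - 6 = (o + 1)*(o^2 - o - 6) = (o - 3)*(o + 1)*(o + 2)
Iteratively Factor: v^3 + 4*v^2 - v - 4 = (v - 1)*(v^2 + 5*v + 4) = (v - 1)*(v + 4)*(v + 1)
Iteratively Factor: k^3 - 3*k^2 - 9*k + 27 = (k + 3)*(k^2 - 6*k + 9) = (k - 3)*(k + 3)*(k - 3)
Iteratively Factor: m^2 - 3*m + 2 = (m - 1)*(m - 2)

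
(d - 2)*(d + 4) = d^2 + 2*d - 8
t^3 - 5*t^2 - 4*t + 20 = (t - 5)*(t - 2)*(t + 2)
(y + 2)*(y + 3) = y^2 + 5*y + 6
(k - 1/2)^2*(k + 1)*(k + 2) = k^4 + 2*k^3 - 3*k^2/4 - 5*k/4 + 1/2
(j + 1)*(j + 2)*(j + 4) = j^3 + 7*j^2 + 14*j + 8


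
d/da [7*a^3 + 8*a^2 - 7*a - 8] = 21*a^2 + 16*a - 7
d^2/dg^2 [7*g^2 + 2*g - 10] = 14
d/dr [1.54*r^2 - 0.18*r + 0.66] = 3.08*r - 0.18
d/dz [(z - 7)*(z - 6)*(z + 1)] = 3*z^2 - 24*z + 29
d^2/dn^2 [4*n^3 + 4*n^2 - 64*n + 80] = 24*n + 8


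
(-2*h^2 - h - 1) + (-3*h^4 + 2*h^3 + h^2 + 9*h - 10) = -3*h^4 + 2*h^3 - h^2 + 8*h - 11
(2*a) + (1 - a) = a + 1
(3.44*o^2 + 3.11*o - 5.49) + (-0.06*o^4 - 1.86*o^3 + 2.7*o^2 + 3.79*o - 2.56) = -0.06*o^4 - 1.86*o^3 + 6.14*o^2 + 6.9*o - 8.05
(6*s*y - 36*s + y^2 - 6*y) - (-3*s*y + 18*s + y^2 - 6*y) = 9*s*y - 54*s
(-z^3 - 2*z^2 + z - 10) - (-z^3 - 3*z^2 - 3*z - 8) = z^2 + 4*z - 2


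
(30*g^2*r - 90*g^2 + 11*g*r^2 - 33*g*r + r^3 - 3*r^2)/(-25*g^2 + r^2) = (6*g*r - 18*g + r^2 - 3*r)/(-5*g + r)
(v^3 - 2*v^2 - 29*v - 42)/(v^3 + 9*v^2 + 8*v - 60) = (v^3 - 2*v^2 - 29*v - 42)/(v^3 + 9*v^2 + 8*v - 60)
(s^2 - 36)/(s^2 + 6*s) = (s - 6)/s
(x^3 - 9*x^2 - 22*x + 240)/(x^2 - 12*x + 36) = (x^2 - 3*x - 40)/(x - 6)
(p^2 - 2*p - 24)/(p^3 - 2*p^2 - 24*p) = 1/p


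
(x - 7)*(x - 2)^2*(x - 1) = x^4 - 12*x^3 + 43*x^2 - 60*x + 28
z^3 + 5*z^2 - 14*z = z*(z - 2)*(z + 7)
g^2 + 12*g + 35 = (g + 5)*(g + 7)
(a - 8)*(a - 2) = a^2 - 10*a + 16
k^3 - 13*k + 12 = (k - 3)*(k - 1)*(k + 4)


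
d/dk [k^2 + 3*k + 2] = 2*k + 3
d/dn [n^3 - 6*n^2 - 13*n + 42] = 3*n^2 - 12*n - 13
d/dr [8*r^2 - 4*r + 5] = 16*r - 4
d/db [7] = 0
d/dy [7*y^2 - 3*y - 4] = 14*y - 3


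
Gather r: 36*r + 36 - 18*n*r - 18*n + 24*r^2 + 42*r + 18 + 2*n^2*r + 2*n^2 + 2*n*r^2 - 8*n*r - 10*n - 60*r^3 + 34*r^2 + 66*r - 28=2*n^2 - 28*n - 60*r^3 + r^2*(2*n + 58) + r*(2*n^2 - 26*n + 144) + 26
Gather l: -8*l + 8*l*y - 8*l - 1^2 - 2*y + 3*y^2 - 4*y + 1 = l*(8*y - 16) + 3*y^2 - 6*y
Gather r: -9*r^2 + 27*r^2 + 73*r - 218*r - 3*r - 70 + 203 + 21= 18*r^2 - 148*r + 154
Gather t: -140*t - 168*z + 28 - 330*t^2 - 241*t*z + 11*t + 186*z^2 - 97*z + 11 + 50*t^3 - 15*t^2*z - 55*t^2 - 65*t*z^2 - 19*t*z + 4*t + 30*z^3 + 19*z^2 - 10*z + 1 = 50*t^3 + t^2*(-15*z - 385) + t*(-65*z^2 - 260*z - 125) + 30*z^3 + 205*z^2 - 275*z + 40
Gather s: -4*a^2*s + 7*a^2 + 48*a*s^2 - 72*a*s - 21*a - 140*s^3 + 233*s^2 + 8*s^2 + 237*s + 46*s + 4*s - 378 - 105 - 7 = 7*a^2 - 21*a - 140*s^3 + s^2*(48*a + 241) + s*(-4*a^2 - 72*a + 287) - 490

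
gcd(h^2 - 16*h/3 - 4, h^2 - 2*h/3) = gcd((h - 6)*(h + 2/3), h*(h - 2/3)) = 1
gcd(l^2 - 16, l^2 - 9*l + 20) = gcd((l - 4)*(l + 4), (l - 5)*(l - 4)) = l - 4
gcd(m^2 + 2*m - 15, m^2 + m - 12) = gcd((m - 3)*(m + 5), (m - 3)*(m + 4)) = m - 3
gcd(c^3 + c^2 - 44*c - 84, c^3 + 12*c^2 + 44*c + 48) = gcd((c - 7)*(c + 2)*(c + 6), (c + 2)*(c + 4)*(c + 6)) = c^2 + 8*c + 12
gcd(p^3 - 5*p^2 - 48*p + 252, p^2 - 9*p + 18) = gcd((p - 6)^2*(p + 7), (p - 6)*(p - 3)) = p - 6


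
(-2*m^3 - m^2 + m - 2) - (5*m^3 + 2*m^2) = -7*m^3 - 3*m^2 + m - 2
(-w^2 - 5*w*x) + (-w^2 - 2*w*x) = -2*w^2 - 7*w*x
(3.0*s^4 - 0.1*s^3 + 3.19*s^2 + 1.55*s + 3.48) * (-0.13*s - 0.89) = -0.39*s^5 - 2.657*s^4 - 0.3257*s^3 - 3.0406*s^2 - 1.8319*s - 3.0972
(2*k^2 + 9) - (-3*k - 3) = 2*k^2 + 3*k + 12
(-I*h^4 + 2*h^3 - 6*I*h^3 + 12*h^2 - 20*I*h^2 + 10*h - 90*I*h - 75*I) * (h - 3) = -I*h^5 + 2*h^4 - 3*I*h^4 + 6*h^3 - 2*I*h^3 - 26*h^2 - 30*I*h^2 - 30*h + 195*I*h + 225*I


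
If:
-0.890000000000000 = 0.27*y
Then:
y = -3.30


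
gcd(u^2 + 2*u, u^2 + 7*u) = u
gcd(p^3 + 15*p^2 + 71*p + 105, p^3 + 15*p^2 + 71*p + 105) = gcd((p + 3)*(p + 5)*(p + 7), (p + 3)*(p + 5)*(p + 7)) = p^3 + 15*p^2 + 71*p + 105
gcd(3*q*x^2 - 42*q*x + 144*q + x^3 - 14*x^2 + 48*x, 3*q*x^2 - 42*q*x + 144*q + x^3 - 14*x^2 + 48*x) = 3*q*x^2 - 42*q*x + 144*q + x^3 - 14*x^2 + 48*x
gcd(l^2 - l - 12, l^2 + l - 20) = l - 4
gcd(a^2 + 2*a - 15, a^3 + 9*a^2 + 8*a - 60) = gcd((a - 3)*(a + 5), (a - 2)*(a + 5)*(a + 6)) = a + 5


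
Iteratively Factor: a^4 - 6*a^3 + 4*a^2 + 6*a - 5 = (a + 1)*(a^3 - 7*a^2 + 11*a - 5) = (a - 5)*(a + 1)*(a^2 - 2*a + 1) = (a - 5)*(a - 1)*(a + 1)*(a - 1)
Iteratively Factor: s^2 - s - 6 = (s - 3)*(s + 2)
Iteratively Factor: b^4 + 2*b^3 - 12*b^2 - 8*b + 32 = (b + 4)*(b^3 - 2*b^2 - 4*b + 8) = (b + 2)*(b + 4)*(b^2 - 4*b + 4) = (b - 2)*(b + 2)*(b + 4)*(b - 2)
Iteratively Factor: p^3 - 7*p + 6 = (p - 2)*(p^2 + 2*p - 3) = (p - 2)*(p - 1)*(p + 3)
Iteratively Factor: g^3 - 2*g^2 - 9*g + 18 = (g + 3)*(g^2 - 5*g + 6) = (g - 2)*(g + 3)*(g - 3)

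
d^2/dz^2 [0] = 0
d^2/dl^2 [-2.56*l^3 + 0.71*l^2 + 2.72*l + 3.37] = 1.42 - 15.36*l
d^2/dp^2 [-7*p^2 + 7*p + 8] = -14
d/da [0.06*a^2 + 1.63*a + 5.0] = 0.12*a + 1.63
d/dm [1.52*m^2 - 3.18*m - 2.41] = 3.04*m - 3.18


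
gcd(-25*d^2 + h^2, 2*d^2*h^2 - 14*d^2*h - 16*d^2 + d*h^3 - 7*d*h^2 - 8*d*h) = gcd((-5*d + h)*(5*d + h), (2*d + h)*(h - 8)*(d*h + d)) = 1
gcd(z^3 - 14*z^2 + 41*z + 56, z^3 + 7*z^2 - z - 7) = z + 1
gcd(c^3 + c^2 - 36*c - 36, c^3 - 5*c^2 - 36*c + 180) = c^2 - 36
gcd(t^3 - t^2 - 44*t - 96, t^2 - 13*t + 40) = t - 8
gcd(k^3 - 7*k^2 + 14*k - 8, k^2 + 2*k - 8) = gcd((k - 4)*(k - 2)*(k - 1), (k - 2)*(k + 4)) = k - 2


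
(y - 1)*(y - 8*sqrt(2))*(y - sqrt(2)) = y^3 - 9*sqrt(2)*y^2 - y^2 + 9*sqrt(2)*y + 16*y - 16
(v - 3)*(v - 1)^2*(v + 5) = v^4 - 18*v^2 + 32*v - 15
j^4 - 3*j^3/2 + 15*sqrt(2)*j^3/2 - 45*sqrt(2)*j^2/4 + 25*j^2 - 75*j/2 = j*(j - 3/2)*(j + 5*sqrt(2)/2)*(j + 5*sqrt(2))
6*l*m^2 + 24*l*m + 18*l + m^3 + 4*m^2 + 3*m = (6*l + m)*(m + 1)*(m + 3)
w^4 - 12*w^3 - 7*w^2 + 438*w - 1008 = (w - 8)*(w - 7)*(w - 3)*(w + 6)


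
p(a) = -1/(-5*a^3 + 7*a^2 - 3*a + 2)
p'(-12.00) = 0.00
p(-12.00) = 0.00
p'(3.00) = -0.02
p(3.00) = 0.01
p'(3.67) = -0.01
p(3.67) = 0.01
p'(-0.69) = -0.24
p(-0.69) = -0.11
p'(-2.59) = -0.01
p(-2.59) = -0.01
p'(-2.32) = -0.01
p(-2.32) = -0.01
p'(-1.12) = -0.08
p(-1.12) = -0.05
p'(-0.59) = -0.31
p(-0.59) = -0.14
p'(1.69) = -0.43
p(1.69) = 0.14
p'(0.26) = -0.15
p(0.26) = -0.62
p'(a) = -(15*a^2 - 14*a + 3)/(-5*a^3 + 7*a^2 - 3*a + 2)^2 = (-15*a^2 + 14*a - 3)/(5*a^3 - 7*a^2 + 3*a - 2)^2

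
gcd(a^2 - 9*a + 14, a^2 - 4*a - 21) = a - 7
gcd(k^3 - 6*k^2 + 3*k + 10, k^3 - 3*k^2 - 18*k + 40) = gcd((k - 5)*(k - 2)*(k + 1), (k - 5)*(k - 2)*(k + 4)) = k^2 - 7*k + 10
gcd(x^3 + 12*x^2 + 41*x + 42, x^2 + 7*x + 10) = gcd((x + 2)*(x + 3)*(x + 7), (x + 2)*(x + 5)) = x + 2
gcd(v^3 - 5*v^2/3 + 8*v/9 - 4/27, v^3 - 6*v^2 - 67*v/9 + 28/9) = v - 1/3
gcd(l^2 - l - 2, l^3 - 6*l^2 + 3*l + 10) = l^2 - l - 2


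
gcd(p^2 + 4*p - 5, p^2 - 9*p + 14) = 1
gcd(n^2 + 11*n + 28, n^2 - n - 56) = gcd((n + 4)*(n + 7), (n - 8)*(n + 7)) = n + 7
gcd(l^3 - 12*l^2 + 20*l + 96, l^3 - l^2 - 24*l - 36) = l^2 - 4*l - 12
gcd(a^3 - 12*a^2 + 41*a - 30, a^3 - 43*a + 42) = a^2 - 7*a + 6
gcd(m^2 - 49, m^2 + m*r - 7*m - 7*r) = m - 7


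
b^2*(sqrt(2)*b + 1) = sqrt(2)*b^3 + b^2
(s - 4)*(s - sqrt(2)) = s^2 - 4*s - sqrt(2)*s + 4*sqrt(2)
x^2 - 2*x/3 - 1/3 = (x - 1)*(x + 1/3)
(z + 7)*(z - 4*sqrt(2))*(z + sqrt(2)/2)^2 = z^4 - 3*sqrt(2)*z^3 + 7*z^3 - 21*sqrt(2)*z^2 - 15*z^2/2 - 105*z/2 - 2*sqrt(2)*z - 14*sqrt(2)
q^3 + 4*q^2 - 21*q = q*(q - 3)*(q + 7)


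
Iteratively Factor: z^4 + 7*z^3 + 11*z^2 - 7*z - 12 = (z + 3)*(z^3 + 4*z^2 - z - 4) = (z + 1)*(z + 3)*(z^2 + 3*z - 4) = (z + 1)*(z + 3)*(z + 4)*(z - 1)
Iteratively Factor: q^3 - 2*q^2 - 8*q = (q - 4)*(q^2 + 2*q) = (q - 4)*(q + 2)*(q)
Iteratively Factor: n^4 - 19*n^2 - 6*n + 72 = (n - 4)*(n^3 + 4*n^2 - 3*n - 18) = (n - 4)*(n + 3)*(n^2 + n - 6) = (n - 4)*(n - 2)*(n + 3)*(n + 3)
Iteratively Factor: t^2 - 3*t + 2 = (t - 1)*(t - 2)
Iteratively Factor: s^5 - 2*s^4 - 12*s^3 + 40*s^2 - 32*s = (s)*(s^4 - 2*s^3 - 12*s^2 + 40*s - 32) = s*(s - 2)*(s^3 - 12*s + 16) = s*(s - 2)^2*(s^2 + 2*s - 8) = s*(s - 2)^3*(s + 4)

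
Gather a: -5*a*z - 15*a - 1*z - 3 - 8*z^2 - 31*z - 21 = a*(-5*z - 15) - 8*z^2 - 32*z - 24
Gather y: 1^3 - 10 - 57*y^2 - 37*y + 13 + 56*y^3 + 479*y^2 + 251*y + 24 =56*y^3 + 422*y^2 + 214*y + 28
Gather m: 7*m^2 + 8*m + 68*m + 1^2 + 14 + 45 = 7*m^2 + 76*m + 60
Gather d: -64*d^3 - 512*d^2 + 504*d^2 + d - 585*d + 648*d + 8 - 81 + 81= -64*d^3 - 8*d^2 + 64*d + 8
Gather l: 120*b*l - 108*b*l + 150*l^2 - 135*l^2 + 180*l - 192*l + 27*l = 15*l^2 + l*(12*b + 15)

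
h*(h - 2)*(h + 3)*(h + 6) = h^4 + 7*h^3 - 36*h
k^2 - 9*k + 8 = (k - 8)*(k - 1)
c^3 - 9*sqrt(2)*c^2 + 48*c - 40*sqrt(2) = (c - 5*sqrt(2))*(c - 2*sqrt(2))^2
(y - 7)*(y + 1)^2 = y^3 - 5*y^2 - 13*y - 7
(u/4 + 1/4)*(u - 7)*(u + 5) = u^3/4 - u^2/4 - 37*u/4 - 35/4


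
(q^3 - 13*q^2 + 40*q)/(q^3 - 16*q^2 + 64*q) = (q - 5)/(q - 8)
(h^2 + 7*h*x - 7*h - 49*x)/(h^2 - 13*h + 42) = (h + 7*x)/(h - 6)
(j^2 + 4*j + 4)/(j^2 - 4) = (j + 2)/(j - 2)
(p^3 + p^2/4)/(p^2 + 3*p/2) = p*(4*p + 1)/(2*(2*p + 3))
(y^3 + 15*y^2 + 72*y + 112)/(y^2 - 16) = (y^2 + 11*y + 28)/(y - 4)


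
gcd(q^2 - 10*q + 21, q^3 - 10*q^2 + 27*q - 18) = q - 3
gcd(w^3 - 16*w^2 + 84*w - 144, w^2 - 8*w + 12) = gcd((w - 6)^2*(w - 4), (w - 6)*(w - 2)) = w - 6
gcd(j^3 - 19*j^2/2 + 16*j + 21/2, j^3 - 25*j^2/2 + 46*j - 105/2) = j^2 - 10*j + 21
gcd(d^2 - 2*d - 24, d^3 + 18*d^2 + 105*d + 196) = d + 4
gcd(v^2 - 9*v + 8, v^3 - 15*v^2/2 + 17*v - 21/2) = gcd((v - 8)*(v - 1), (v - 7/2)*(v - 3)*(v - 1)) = v - 1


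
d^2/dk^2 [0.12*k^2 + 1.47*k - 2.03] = 0.240000000000000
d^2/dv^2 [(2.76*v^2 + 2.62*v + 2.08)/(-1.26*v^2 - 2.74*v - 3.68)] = (-7.105427357601e-15*v^4 + 10.738224*v^3 + 56.97216*v^2 + 29.804544*v - 33.860608)/(2.000376*v^6 + 13.050072*v^5 + 45.905832*v^4 + 96.799816*v^3 + 134.074176*v^2 + 111.318528*v + 49.836032)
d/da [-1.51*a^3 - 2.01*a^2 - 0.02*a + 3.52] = -4.53*a^2 - 4.02*a - 0.02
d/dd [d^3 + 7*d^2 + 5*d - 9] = 3*d^2 + 14*d + 5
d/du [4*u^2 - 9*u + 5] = 8*u - 9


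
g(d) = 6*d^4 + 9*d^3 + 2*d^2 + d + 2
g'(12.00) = 45409.00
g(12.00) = 140270.00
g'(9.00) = 19720.00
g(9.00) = 46100.00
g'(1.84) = 249.28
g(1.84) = 135.45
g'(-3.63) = -805.72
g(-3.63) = 636.02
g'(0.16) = 2.43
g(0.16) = 2.25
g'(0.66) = 22.30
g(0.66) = 7.26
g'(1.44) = 134.41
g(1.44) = 60.26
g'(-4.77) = -2008.50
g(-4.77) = 2172.12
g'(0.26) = 4.29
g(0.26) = 2.58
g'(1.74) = 216.14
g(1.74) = 112.21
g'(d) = 24*d^3 + 27*d^2 + 4*d + 1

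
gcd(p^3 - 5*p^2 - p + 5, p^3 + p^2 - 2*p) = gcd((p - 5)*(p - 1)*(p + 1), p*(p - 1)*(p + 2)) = p - 1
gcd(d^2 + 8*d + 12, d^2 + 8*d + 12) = d^2 + 8*d + 12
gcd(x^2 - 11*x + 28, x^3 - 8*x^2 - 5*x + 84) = x^2 - 11*x + 28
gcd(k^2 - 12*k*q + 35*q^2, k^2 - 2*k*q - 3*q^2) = 1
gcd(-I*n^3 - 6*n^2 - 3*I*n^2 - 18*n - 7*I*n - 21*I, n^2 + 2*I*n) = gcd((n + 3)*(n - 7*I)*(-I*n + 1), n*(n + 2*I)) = 1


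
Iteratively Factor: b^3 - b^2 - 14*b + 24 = (b - 2)*(b^2 + b - 12) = (b - 3)*(b - 2)*(b + 4)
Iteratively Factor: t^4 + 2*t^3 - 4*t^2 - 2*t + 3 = (t - 1)*(t^3 + 3*t^2 - t - 3) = (t - 1)*(t + 3)*(t^2 - 1) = (t - 1)*(t + 1)*(t + 3)*(t - 1)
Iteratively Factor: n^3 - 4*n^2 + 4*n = (n)*(n^2 - 4*n + 4) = n*(n - 2)*(n - 2)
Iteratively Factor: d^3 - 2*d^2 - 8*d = (d + 2)*(d^2 - 4*d) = d*(d + 2)*(d - 4)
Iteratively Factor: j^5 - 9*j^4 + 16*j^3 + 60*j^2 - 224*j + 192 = (j + 3)*(j^4 - 12*j^3 + 52*j^2 - 96*j + 64) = (j - 4)*(j + 3)*(j^3 - 8*j^2 + 20*j - 16) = (j - 4)^2*(j + 3)*(j^2 - 4*j + 4) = (j - 4)^2*(j - 2)*(j + 3)*(j - 2)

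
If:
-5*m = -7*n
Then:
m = 7*n/5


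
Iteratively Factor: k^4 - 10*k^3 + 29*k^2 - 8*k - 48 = (k - 3)*(k^3 - 7*k^2 + 8*k + 16) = (k - 4)*(k - 3)*(k^2 - 3*k - 4) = (k - 4)*(k - 3)*(k + 1)*(k - 4)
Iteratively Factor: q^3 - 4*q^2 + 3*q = (q)*(q^2 - 4*q + 3) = q*(q - 1)*(q - 3)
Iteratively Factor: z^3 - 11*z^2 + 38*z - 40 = (z - 5)*(z^2 - 6*z + 8) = (z - 5)*(z - 2)*(z - 4)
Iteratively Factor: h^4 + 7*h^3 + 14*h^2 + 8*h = (h + 1)*(h^3 + 6*h^2 + 8*h) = h*(h + 1)*(h^2 + 6*h + 8) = h*(h + 1)*(h + 2)*(h + 4)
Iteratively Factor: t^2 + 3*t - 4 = (t - 1)*(t + 4)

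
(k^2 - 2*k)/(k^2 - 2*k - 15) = k*(2 - k)/(-k^2 + 2*k + 15)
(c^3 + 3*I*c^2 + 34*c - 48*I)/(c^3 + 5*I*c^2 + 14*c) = (c^2 + 5*I*c + 24)/(c*(c + 7*I))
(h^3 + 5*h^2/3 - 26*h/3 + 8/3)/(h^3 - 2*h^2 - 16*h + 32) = (h - 1/3)/(h - 4)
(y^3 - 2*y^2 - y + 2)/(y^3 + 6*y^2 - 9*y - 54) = (y^3 - 2*y^2 - y + 2)/(y^3 + 6*y^2 - 9*y - 54)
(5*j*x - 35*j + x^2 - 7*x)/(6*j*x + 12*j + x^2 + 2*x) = (5*j*x - 35*j + x^2 - 7*x)/(6*j*x + 12*j + x^2 + 2*x)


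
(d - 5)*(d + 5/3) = d^2 - 10*d/3 - 25/3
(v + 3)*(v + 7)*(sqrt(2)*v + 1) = sqrt(2)*v^3 + v^2 + 10*sqrt(2)*v^2 + 10*v + 21*sqrt(2)*v + 21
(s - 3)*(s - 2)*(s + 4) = s^3 - s^2 - 14*s + 24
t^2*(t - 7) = t^3 - 7*t^2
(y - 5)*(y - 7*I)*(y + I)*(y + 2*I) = y^4 - 5*y^3 - 4*I*y^3 + 19*y^2 + 20*I*y^2 - 95*y + 14*I*y - 70*I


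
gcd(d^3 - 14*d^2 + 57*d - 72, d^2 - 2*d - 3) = d - 3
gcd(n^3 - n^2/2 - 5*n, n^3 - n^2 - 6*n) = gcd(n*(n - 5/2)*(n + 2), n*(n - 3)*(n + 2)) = n^2 + 2*n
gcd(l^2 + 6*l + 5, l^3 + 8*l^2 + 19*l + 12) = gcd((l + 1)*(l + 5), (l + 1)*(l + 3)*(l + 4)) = l + 1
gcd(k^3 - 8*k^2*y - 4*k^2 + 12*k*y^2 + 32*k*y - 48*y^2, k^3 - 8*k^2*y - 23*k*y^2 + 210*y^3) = -k + 6*y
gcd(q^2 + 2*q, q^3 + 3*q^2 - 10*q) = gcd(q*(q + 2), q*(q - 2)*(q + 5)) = q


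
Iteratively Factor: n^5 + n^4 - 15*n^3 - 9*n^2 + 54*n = (n - 2)*(n^4 + 3*n^3 - 9*n^2 - 27*n) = (n - 3)*(n - 2)*(n^3 + 6*n^2 + 9*n) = n*(n - 3)*(n - 2)*(n^2 + 6*n + 9) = n*(n - 3)*(n - 2)*(n + 3)*(n + 3)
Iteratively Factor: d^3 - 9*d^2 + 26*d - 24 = (d - 2)*(d^2 - 7*d + 12) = (d - 4)*(d - 2)*(d - 3)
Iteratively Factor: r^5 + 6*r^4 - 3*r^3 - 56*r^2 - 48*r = (r + 4)*(r^4 + 2*r^3 - 11*r^2 - 12*r) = (r - 3)*(r + 4)*(r^3 + 5*r^2 + 4*r) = (r - 3)*(r + 4)^2*(r^2 + r) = (r - 3)*(r + 1)*(r + 4)^2*(r)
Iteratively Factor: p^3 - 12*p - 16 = (p + 2)*(p^2 - 2*p - 8) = (p - 4)*(p + 2)*(p + 2)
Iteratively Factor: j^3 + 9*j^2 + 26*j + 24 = (j + 4)*(j^2 + 5*j + 6) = (j + 2)*(j + 4)*(j + 3)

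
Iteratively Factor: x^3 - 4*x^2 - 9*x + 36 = (x - 3)*(x^2 - x - 12) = (x - 4)*(x - 3)*(x + 3)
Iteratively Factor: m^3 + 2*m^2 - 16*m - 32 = (m - 4)*(m^2 + 6*m + 8) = (m - 4)*(m + 2)*(m + 4)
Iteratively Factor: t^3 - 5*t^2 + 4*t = (t - 1)*(t^2 - 4*t) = (t - 4)*(t - 1)*(t)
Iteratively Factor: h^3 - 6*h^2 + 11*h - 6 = (h - 3)*(h^2 - 3*h + 2) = (h - 3)*(h - 1)*(h - 2)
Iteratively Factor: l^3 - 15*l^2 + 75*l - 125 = (l - 5)*(l^2 - 10*l + 25) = (l - 5)^2*(l - 5)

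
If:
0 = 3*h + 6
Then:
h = -2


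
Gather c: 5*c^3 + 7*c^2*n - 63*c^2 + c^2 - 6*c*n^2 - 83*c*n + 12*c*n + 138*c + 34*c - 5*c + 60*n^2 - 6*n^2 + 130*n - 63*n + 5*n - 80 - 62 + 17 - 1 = 5*c^3 + c^2*(7*n - 62) + c*(-6*n^2 - 71*n + 167) + 54*n^2 + 72*n - 126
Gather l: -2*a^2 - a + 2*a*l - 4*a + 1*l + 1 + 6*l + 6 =-2*a^2 - 5*a + l*(2*a + 7) + 7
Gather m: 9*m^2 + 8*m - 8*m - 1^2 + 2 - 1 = 9*m^2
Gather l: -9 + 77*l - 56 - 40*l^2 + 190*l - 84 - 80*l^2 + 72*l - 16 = -120*l^2 + 339*l - 165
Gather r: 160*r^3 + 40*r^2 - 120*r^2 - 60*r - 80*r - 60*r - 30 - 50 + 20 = 160*r^3 - 80*r^2 - 200*r - 60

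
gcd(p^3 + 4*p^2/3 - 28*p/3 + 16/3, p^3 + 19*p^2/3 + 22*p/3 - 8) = p^2 + 10*p/3 - 8/3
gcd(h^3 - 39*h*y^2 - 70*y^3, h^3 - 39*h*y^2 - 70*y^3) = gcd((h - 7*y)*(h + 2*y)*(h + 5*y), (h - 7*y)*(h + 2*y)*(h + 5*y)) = -h^3 + 39*h*y^2 + 70*y^3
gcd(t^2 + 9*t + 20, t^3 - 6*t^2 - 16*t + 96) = t + 4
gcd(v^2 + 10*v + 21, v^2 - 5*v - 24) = v + 3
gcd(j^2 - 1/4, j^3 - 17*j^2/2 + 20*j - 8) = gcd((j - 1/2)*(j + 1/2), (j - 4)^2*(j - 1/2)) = j - 1/2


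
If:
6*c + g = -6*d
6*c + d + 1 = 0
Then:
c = g/30 - 1/5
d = 1/5 - g/5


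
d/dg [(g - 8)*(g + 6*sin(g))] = g + (g - 8)*(6*cos(g) + 1) + 6*sin(g)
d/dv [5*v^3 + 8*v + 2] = 15*v^2 + 8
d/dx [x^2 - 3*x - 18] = 2*x - 3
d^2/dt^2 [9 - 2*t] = 0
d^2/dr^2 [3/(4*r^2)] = 9/(2*r^4)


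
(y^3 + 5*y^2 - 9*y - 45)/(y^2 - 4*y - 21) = (y^2 + 2*y - 15)/(y - 7)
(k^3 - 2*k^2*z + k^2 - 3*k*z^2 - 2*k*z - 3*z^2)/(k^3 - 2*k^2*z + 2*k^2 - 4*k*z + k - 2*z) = (-k^2 + 2*k*z + 3*z^2)/(-k^2 + 2*k*z - k + 2*z)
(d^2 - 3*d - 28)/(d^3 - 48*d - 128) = (d - 7)/(d^2 - 4*d - 32)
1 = 1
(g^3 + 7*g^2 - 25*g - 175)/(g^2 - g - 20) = (g^2 + 12*g + 35)/(g + 4)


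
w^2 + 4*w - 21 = (w - 3)*(w + 7)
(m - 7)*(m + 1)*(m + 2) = m^3 - 4*m^2 - 19*m - 14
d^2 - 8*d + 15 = (d - 5)*(d - 3)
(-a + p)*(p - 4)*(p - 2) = -a*p^2 + 6*a*p - 8*a + p^3 - 6*p^2 + 8*p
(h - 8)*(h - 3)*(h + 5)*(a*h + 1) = a*h^4 - 6*a*h^3 - 31*a*h^2 + 120*a*h + h^3 - 6*h^2 - 31*h + 120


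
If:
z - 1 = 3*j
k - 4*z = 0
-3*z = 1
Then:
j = -4/9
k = -4/3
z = -1/3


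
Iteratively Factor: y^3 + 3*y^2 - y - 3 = (y - 1)*(y^2 + 4*y + 3) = (y - 1)*(y + 3)*(y + 1)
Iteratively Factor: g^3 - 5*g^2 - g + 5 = (g - 5)*(g^2 - 1) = (g - 5)*(g - 1)*(g + 1)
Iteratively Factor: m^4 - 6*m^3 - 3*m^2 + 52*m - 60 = (m + 3)*(m^3 - 9*m^2 + 24*m - 20) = (m - 5)*(m + 3)*(m^2 - 4*m + 4) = (m - 5)*(m - 2)*(m + 3)*(m - 2)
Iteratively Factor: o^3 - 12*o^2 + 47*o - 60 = (o - 3)*(o^2 - 9*o + 20) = (o - 5)*(o - 3)*(o - 4)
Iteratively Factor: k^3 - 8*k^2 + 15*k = (k - 3)*(k^2 - 5*k) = (k - 5)*(k - 3)*(k)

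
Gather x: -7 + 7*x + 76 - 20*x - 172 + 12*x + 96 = -x - 7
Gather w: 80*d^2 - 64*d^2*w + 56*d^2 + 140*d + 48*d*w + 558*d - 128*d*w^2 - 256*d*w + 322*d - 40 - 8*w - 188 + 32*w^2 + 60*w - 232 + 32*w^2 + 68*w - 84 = 136*d^2 + 1020*d + w^2*(64 - 128*d) + w*(-64*d^2 - 208*d + 120) - 544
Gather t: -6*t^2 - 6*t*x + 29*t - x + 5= -6*t^2 + t*(29 - 6*x) - x + 5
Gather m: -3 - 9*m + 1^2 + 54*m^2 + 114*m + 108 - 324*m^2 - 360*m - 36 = -270*m^2 - 255*m + 70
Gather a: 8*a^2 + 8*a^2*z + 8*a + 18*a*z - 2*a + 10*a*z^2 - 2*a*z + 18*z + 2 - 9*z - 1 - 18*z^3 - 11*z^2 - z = a^2*(8*z + 8) + a*(10*z^2 + 16*z + 6) - 18*z^3 - 11*z^2 + 8*z + 1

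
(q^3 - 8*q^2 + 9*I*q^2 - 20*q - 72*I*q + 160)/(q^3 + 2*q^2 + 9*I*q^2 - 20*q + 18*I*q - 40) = (q - 8)/(q + 2)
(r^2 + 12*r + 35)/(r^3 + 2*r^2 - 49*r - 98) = (r + 5)/(r^2 - 5*r - 14)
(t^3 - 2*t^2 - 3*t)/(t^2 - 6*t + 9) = t*(t + 1)/(t - 3)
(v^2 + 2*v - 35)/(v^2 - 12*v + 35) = (v + 7)/(v - 7)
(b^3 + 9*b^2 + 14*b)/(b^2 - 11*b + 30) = b*(b^2 + 9*b + 14)/(b^2 - 11*b + 30)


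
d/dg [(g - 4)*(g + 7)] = 2*g + 3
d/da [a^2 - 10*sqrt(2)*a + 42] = 2*a - 10*sqrt(2)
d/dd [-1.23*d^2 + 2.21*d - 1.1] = 2.21 - 2.46*d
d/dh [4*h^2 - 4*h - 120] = 8*h - 4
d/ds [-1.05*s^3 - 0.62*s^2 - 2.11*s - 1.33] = -3.15*s^2 - 1.24*s - 2.11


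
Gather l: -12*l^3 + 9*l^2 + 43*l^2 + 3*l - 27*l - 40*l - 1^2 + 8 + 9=-12*l^3 + 52*l^2 - 64*l + 16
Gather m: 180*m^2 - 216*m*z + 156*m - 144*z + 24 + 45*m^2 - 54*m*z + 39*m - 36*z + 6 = 225*m^2 + m*(195 - 270*z) - 180*z + 30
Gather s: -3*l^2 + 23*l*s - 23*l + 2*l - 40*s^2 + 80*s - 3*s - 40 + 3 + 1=-3*l^2 - 21*l - 40*s^2 + s*(23*l + 77) - 36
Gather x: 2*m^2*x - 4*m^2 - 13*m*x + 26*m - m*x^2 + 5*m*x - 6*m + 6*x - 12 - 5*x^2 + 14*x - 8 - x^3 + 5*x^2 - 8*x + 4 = -4*m^2 - m*x^2 + 20*m - x^3 + x*(2*m^2 - 8*m + 12) - 16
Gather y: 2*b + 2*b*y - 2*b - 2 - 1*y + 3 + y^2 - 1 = y^2 + y*(2*b - 1)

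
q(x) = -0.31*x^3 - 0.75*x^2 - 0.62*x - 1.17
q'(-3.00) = -4.49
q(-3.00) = 2.31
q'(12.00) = -152.54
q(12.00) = -652.29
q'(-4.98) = -16.21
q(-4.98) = 21.60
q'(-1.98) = -1.30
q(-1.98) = -0.48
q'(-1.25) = -0.20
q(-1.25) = -0.96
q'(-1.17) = -0.14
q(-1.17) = -0.97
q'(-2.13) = -1.64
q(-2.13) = -0.26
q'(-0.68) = -0.03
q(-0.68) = -1.00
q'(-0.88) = -0.02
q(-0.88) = -0.99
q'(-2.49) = -2.65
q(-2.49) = 0.51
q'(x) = -0.93*x^2 - 1.5*x - 0.62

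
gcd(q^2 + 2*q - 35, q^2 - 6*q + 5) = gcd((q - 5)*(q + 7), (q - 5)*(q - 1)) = q - 5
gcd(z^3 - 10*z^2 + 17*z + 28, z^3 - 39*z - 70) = z - 7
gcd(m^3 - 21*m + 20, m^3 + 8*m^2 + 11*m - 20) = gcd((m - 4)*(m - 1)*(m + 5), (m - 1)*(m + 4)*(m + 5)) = m^2 + 4*m - 5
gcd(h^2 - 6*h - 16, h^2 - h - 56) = h - 8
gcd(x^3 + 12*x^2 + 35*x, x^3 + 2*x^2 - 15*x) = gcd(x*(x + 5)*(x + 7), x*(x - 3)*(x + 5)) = x^2 + 5*x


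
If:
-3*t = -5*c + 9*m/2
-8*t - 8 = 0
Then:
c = 9*m/10 - 3/5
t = -1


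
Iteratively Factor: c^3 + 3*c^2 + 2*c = (c + 1)*(c^2 + 2*c) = c*(c + 1)*(c + 2)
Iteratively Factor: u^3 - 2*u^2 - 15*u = (u - 5)*(u^2 + 3*u) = (u - 5)*(u + 3)*(u)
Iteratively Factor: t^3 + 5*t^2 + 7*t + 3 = (t + 3)*(t^2 + 2*t + 1) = (t + 1)*(t + 3)*(t + 1)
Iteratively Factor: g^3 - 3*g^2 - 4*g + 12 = (g - 2)*(g^2 - g - 6) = (g - 2)*(g + 2)*(g - 3)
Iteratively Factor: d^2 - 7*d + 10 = (d - 5)*(d - 2)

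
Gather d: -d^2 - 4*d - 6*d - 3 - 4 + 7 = -d^2 - 10*d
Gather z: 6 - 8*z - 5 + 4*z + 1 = 2 - 4*z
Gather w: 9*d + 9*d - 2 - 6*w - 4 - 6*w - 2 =18*d - 12*w - 8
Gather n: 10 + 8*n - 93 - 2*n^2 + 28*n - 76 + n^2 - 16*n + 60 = -n^2 + 20*n - 99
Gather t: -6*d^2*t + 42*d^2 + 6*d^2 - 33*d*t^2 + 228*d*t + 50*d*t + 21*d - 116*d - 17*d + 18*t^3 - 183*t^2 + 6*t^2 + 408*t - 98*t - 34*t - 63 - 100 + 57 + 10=48*d^2 - 112*d + 18*t^3 + t^2*(-33*d - 177) + t*(-6*d^2 + 278*d + 276) - 96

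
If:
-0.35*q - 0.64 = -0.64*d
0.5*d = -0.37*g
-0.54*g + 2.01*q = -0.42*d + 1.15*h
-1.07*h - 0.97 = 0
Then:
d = 0.55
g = -0.74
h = -0.91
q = -0.83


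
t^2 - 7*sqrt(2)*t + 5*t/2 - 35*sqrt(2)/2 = (t + 5/2)*(t - 7*sqrt(2))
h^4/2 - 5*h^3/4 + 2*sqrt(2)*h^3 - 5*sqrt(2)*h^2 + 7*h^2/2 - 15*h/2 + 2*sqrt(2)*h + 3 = (h/2 + sqrt(2)/2)*(h - 2)*(h - 1/2)*(h + 3*sqrt(2))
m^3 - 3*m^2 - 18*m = m*(m - 6)*(m + 3)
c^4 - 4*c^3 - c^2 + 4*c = c*(c - 4)*(c - 1)*(c + 1)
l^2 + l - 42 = (l - 6)*(l + 7)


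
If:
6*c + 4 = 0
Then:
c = -2/3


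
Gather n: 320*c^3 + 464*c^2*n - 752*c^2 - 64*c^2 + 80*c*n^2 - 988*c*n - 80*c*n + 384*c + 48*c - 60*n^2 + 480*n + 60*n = 320*c^3 - 816*c^2 + 432*c + n^2*(80*c - 60) + n*(464*c^2 - 1068*c + 540)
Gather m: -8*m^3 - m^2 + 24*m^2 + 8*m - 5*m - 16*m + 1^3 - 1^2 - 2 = -8*m^3 + 23*m^2 - 13*m - 2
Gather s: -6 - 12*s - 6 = -12*s - 12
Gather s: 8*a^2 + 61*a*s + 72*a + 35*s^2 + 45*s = 8*a^2 + 72*a + 35*s^2 + s*(61*a + 45)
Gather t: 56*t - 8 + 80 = 56*t + 72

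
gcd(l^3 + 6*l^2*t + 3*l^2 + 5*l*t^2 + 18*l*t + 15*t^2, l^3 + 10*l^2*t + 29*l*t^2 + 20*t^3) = l^2 + 6*l*t + 5*t^2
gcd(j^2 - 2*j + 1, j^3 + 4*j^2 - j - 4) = j - 1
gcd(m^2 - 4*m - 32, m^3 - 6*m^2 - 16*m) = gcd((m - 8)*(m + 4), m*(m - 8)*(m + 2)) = m - 8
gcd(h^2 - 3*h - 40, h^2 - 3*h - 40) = h^2 - 3*h - 40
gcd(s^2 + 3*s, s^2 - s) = s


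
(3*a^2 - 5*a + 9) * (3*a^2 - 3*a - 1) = 9*a^4 - 24*a^3 + 39*a^2 - 22*a - 9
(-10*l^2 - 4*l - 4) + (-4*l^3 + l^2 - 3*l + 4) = -4*l^3 - 9*l^2 - 7*l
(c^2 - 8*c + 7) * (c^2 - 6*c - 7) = c^4 - 14*c^3 + 48*c^2 + 14*c - 49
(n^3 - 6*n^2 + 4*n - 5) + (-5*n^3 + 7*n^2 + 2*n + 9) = -4*n^3 + n^2 + 6*n + 4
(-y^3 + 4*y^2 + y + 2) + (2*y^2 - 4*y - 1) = -y^3 + 6*y^2 - 3*y + 1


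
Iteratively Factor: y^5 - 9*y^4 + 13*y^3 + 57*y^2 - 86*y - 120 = (y - 4)*(y^4 - 5*y^3 - 7*y^2 + 29*y + 30) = (y - 4)*(y + 1)*(y^3 - 6*y^2 - y + 30) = (y - 5)*(y - 4)*(y + 1)*(y^2 - y - 6) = (y - 5)*(y - 4)*(y + 1)*(y + 2)*(y - 3)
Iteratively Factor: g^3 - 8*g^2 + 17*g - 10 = (g - 2)*(g^2 - 6*g + 5) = (g - 2)*(g - 1)*(g - 5)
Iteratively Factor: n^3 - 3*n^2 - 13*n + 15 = (n - 1)*(n^2 - 2*n - 15) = (n - 5)*(n - 1)*(n + 3)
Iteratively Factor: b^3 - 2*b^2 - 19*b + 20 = (b - 5)*(b^2 + 3*b - 4) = (b - 5)*(b - 1)*(b + 4)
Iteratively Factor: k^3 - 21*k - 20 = (k - 5)*(k^2 + 5*k + 4) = (k - 5)*(k + 4)*(k + 1)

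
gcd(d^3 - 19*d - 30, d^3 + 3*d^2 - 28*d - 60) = d^2 - 3*d - 10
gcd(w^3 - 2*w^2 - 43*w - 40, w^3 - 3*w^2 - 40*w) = w^2 - 3*w - 40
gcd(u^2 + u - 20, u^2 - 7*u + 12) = u - 4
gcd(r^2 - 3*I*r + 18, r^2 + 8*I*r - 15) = r + 3*I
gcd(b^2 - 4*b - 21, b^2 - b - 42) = b - 7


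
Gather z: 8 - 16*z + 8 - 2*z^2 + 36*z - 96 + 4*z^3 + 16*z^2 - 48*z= 4*z^3 + 14*z^2 - 28*z - 80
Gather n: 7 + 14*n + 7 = 14*n + 14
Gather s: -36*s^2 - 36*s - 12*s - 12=-36*s^2 - 48*s - 12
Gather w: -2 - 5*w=-5*w - 2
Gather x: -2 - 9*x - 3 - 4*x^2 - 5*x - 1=-4*x^2 - 14*x - 6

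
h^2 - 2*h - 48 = (h - 8)*(h + 6)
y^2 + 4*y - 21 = (y - 3)*(y + 7)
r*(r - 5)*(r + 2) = r^3 - 3*r^2 - 10*r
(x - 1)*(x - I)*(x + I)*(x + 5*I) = x^4 - x^3 + 5*I*x^3 + x^2 - 5*I*x^2 - x + 5*I*x - 5*I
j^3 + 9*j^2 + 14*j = j*(j + 2)*(j + 7)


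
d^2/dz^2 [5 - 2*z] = 0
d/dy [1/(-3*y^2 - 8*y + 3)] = 2*(3*y + 4)/(3*y^2 + 8*y - 3)^2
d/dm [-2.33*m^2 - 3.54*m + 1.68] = -4.66*m - 3.54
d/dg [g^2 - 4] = 2*g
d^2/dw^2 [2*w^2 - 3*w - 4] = 4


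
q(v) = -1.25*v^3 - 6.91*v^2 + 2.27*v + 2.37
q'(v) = -3.75*v^2 - 13.82*v + 2.27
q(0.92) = -2.36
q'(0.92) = -13.62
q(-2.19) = -22.61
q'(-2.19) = 14.55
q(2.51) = -55.23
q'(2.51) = -56.04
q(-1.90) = -18.31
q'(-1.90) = 14.99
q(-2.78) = -30.49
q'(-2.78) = 11.71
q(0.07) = 2.49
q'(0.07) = 1.28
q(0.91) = -2.23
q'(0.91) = -13.41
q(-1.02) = -5.81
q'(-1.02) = 12.46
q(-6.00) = 9.99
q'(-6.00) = -49.81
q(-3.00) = -32.88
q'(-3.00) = 9.98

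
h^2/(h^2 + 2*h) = h/(h + 2)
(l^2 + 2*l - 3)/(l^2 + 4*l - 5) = (l + 3)/(l + 5)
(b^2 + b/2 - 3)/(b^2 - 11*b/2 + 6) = (b + 2)/(b - 4)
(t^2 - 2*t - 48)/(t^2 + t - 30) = (t - 8)/(t - 5)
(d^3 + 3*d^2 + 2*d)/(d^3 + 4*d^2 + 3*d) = (d + 2)/(d + 3)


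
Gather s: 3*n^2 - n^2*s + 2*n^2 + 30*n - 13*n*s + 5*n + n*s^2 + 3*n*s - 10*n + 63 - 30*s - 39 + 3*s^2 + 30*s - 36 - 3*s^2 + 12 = 5*n^2 + n*s^2 + 25*n + s*(-n^2 - 10*n)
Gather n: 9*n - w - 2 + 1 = 9*n - w - 1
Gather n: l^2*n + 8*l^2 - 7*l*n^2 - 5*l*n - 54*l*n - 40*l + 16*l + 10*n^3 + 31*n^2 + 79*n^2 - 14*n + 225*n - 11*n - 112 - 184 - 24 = 8*l^2 - 24*l + 10*n^3 + n^2*(110 - 7*l) + n*(l^2 - 59*l + 200) - 320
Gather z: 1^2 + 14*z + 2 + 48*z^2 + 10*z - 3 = 48*z^2 + 24*z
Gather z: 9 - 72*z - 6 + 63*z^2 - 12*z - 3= 63*z^2 - 84*z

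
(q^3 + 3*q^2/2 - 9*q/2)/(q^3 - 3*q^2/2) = (q + 3)/q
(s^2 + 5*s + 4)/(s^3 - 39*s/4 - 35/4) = 4*(s + 4)/(4*s^2 - 4*s - 35)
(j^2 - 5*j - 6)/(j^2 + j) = (j - 6)/j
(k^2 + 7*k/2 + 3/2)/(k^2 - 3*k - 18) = (k + 1/2)/(k - 6)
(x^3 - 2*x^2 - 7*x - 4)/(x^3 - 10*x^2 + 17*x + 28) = (x + 1)/(x - 7)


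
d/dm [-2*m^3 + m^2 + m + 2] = -6*m^2 + 2*m + 1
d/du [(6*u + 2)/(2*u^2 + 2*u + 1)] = 2*(-6*u^2 - 4*u + 1)/(4*u^4 + 8*u^3 + 8*u^2 + 4*u + 1)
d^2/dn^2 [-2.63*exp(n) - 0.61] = -2.63*exp(n)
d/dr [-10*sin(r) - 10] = -10*cos(r)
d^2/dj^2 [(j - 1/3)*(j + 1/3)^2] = 6*j + 2/3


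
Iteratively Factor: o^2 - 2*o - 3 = (o + 1)*(o - 3)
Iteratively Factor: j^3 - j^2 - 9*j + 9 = (j - 1)*(j^2 - 9) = (j - 3)*(j - 1)*(j + 3)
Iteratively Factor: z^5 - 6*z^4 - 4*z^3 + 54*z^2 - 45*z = (z)*(z^4 - 6*z^3 - 4*z^2 + 54*z - 45) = z*(z - 1)*(z^3 - 5*z^2 - 9*z + 45) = z*(z - 5)*(z - 1)*(z^2 - 9) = z*(z - 5)*(z - 1)*(z + 3)*(z - 3)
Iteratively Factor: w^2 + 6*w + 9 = (w + 3)*(w + 3)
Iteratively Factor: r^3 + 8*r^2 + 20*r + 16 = (r + 2)*(r^2 + 6*r + 8) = (r + 2)*(r + 4)*(r + 2)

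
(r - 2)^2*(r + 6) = r^3 + 2*r^2 - 20*r + 24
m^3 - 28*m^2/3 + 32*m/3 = m*(m - 8)*(m - 4/3)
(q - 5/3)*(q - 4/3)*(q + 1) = q^3 - 2*q^2 - 7*q/9 + 20/9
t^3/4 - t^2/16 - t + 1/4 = (t/4 + 1/2)*(t - 2)*(t - 1/4)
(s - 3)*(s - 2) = s^2 - 5*s + 6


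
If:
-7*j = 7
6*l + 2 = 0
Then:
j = -1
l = -1/3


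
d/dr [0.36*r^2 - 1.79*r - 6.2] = 0.72*r - 1.79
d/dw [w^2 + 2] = 2*w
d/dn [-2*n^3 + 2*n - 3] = 2 - 6*n^2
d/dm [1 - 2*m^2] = -4*m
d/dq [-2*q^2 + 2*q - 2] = 2 - 4*q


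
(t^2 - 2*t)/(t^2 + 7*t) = (t - 2)/(t + 7)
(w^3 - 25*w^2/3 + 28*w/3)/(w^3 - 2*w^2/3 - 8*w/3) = (-3*w^2 + 25*w - 28)/(-3*w^2 + 2*w + 8)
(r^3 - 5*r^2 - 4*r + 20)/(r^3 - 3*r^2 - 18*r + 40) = (r + 2)/(r + 4)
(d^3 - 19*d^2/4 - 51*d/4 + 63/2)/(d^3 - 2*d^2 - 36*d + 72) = (4*d^2 + 5*d - 21)/(4*(d^2 + 4*d - 12))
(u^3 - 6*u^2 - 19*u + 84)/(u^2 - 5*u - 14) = (u^2 + u - 12)/(u + 2)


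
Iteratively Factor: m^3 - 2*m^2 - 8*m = (m)*(m^2 - 2*m - 8) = m*(m + 2)*(m - 4)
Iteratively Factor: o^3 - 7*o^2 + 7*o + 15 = (o + 1)*(o^2 - 8*o + 15) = (o - 3)*(o + 1)*(o - 5)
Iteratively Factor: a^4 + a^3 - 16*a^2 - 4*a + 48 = (a + 2)*(a^3 - a^2 - 14*a + 24) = (a - 3)*(a + 2)*(a^2 + 2*a - 8) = (a - 3)*(a - 2)*(a + 2)*(a + 4)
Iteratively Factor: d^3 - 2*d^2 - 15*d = (d + 3)*(d^2 - 5*d) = d*(d + 3)*(d - 5)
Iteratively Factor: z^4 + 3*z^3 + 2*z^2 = (z)*(z^3 + 3*z^2 + 2*z) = z^2*(z^2 + 3*z + 2) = z^2*(z + 2)*(z + 1)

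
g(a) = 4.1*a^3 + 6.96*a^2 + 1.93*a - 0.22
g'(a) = 12.3*a^2 + 13.92*a + 1.93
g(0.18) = 0.38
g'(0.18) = 4.83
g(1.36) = 25.59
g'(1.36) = 43.61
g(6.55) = 1463.17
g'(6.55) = 620.81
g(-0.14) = -0.37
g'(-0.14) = 0.22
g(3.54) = 275.72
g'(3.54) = 205.35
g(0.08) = -0.02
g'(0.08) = 3.12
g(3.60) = 288.22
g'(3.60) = 211.45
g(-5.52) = -488.41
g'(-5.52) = 299.88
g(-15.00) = -12300.67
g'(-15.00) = 2560.63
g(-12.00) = -6105.94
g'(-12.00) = 1606.09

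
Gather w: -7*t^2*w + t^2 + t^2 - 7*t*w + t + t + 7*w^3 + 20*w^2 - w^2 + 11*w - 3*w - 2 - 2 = 2*t^2 + 2*t + 7*w^3 + 19*w^2 + w*(-7*t^2 - 7*t + 8) - 4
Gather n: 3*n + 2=3*n + 2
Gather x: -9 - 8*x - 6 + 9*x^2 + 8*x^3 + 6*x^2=8*x^3 + 15*x^2 - 8*x - 15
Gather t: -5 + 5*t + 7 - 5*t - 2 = 0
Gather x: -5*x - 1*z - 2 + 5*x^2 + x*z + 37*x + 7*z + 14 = 5*x^2 + x*(z + 32) + 6*z + 12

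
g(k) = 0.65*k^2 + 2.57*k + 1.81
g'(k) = 1.3*k + 2.57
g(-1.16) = -0.30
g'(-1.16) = 1.06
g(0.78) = 4.21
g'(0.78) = 3.58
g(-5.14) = 5.77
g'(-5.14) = -4.11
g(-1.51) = -0.59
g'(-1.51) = 0.61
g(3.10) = 16.02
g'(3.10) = 6.60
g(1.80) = 8.54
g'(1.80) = 4.91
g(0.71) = 3.96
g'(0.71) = 3.49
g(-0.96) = -0.06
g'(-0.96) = 1.32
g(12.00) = 126.25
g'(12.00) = 18.17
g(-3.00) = -0.05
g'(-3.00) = -1.33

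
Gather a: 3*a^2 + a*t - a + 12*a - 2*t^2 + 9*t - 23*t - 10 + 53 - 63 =3*a^2 + a*(t + 11) - 2*t^2 - 14*t - 20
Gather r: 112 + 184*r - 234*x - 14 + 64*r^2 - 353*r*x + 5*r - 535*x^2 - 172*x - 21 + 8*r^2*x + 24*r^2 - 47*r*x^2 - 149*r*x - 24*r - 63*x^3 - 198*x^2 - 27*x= r^2*(8*x + 88) + r*(-47*x^2 - 502*x + 165) - 63*x^3 - 733*x^2 - 433*x + 77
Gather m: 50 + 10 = 60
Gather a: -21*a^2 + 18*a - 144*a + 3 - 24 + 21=-21*a^2 - 126*a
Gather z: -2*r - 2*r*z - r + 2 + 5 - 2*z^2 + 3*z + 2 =-3*r - 2*z^2 + z*(3 - 2*r) + 9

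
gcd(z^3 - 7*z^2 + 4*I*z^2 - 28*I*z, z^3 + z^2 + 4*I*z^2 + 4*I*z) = z^2 + 4*I*z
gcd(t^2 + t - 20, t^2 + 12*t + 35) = t + 5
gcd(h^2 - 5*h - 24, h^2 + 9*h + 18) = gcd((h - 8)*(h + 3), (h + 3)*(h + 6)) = h + 3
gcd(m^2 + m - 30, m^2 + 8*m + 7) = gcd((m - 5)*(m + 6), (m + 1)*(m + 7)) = 1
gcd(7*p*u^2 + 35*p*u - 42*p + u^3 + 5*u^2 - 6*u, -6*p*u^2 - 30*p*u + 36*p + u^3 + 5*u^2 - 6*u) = u^2 + 5*u - 6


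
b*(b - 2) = b^2 - 2*b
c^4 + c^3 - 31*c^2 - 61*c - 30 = (c - 6)*(c + 1)^2*(c + 5)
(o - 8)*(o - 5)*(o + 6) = o^3 - 7*o^2 - 38*o + 240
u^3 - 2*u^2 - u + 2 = (u - 2)*(u - 1)*(u + 1)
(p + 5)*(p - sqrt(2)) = p^2 - sqrt(2)*p + 5*p - 5*sqrt(2)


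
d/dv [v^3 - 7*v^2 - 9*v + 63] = 3*v^2 - 14*v - 9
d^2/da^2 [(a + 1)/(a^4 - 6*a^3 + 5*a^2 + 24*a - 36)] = 2*(6*a^5 - 2*a^4 - 33*a^3 - 81*a^2 + 148*a + 180)/(a^10 - 12*a^9 + 42*a^8 + 36*a^7 - 519*a^6 + 720*a^5 + 1556*a^4 - 4416*a^3 + 432*a^2 + 6912*a - 5184)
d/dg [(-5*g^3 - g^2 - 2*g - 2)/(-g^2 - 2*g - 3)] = (5*g^4 + 20*g^3 + 45*g^2 + 2*g + 2)/(g^4 + 4*g^3 + 10*g^2 + 12*g + 9)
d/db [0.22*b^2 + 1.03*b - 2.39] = 0.44*b + 1.03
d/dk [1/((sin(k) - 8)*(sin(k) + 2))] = 2*(3 - sin(k))*cos(k)/((sin(k) - 8)^2*(sin(k) + 2)^2)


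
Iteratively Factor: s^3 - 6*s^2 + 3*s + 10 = (s - 2)*(s^2 - 4*s - 5) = (s - 5)*(s - 2)*(s + 1)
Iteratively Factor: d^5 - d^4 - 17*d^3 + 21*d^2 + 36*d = (d - 3)*(d^4 + 2*d^3 - 11*d^2 - 12*d) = (d - 3)^2*(d^3 + 5*d^2 + 4*d) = (d - 3)^2*(d + 4)*(d^2 + d) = d*(d - 3)^2*(d + 4)*(d + 1)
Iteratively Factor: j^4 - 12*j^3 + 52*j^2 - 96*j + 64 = (j - 4)*(j^3 - 8*j^2 + 20*j - 16) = (j - 4)*(j - 2)*(j^2 - 6*j + 8) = (j - 4)^2*(j - 2)*(j - 2)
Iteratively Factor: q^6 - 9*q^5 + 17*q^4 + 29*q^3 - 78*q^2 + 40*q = (q)*(q^5 - 9*q^4 + 17*q^3 + 29*q^2 - 78*q + 40) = q*(q - 1)*(q^4 - 8*q^3 + 9*q^2 + 38*q - 40) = q*(q - 1)^2*(q^3 - 7*q^2 + 2*q + 40) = q*(q - 1)^2*(q + 2)*(q^2 - 9*q + 20) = q*(q - 4)*(q - 1)^2*(q + 2)*(q - 5)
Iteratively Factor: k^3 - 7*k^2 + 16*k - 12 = (k - 2)*(k^2 - 5*k + 6) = (k - 3)*(k - 2)*(k - 2)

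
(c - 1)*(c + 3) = c^2 + 2*c - 3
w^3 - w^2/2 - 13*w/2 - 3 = (w - 3)*(w + 1/2)*(w + 2)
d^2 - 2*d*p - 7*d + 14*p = (d - 7)*(d - 2*p)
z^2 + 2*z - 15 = (z - 3)*(z + 5)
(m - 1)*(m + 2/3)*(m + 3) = m^3 + 8*m^2/3 - 5*m/3 - 2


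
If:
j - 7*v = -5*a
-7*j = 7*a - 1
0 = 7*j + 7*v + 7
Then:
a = 19/7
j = -18/7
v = 11/7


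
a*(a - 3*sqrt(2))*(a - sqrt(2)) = a^3 - 4*sqrt(2)*a^2 + 6*a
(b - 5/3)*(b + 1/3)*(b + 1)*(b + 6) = b^4 + 17*b^3/3 - 35*b^2/9 - 107*b/9 - 10/3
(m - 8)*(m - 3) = m^2 - 11*m + 24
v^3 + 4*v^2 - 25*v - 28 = (v - 4)*(v + 1)*(v + 7)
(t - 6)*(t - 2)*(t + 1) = t^3 - 7*t^2 + 4*t + 12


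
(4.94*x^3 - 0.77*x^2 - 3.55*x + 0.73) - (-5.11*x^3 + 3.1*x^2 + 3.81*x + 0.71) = 10.05*x^3 - 3.87*x^2 - 7.36*x + 0.02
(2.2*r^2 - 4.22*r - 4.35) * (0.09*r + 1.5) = 0.198*r^3 + 2.9202*r^2 - 6.7215*r - 6.525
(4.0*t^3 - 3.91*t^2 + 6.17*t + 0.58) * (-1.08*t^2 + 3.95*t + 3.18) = -4.32*t^5 + 20.0228*t^4 - 9.3881*t^3 + 11.3113*t^2 + 21.9116*t + 1.8444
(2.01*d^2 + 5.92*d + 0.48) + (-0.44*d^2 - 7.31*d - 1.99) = 1.57*d^2 - 1.39*d - 1.51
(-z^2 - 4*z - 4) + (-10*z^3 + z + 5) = -10*z^3 - z^2 - 3*z + 1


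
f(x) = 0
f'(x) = 0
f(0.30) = 0.00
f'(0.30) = 0.00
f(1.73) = 0.00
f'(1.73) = 0.00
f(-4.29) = 0.00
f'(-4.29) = 0.00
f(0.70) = 0.00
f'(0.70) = 0.00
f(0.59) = 0.00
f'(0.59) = 0.00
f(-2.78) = 0.00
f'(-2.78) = 0.00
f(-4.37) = 0.00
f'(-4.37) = 0.00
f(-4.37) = 0.00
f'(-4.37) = 0.00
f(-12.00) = 0.00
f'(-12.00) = 0.00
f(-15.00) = 0.00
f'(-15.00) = 0.00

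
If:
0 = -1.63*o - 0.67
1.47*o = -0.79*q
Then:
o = -0.41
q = 0.76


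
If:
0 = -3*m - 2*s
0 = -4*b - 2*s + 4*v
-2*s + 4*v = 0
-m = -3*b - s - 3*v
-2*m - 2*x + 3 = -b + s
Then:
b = 0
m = 0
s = 0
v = 0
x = 3/2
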